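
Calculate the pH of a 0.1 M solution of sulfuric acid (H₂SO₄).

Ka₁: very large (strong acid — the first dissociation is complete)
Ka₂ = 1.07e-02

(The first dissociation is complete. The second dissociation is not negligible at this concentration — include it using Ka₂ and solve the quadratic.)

First dissociation is complete: [H⁺]₀ = [HSO₄⁻]₀ = C = 0.1 M. Second dissociation HSO₄⁻ ⇌ H⁺ + SO₄²⁻: let x = [SO₄²⁻]. Ka₂ = (C + x)·x / (C − x) = 1.07e-02 → x² + (C + Ka₂)·x − Ka₂·C = 0 → x² + 0.11070·x − 1.070e-03 = 0. x = (−0.11070 + √(0.11070² + 4 × 1.070e-03)) / 2 = 8.9433e-03 M. [H⁺] = C + x = 0.1 + 8.9433e-03 = 1.0894e-01 M. pH = -log(1.0894e-01) = 0.96.

pH = 0.96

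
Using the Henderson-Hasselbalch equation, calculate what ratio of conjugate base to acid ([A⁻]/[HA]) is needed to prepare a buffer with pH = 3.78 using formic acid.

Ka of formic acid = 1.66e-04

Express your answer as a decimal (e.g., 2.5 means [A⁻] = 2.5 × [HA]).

pKa = -log(1.66e-04) = 3.7799. pH = pKa + log([A⁻]/[HA]), so log([A⁻]/[HA]) = pH − pKa = 3.78 − 3.7799 = 0.0001. [A⁻]/[HA] = 10^(0.0001) = 1.00

[A⁻]/[HA] = 1.00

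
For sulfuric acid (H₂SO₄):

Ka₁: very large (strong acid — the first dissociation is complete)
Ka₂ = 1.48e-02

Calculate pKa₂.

pKa₂ = -log(Ka₂) = -log(1.48e-02) = 1.83.

pK_{a2} = 1.83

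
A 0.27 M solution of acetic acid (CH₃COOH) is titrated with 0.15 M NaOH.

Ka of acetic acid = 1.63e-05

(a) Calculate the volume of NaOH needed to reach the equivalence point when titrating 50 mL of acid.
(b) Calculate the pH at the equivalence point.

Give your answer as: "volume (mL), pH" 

moles acid = 0.27 × 50/1000 = 0.0135 mol; V_base = moles/0.15 × 1000 = 90.0 mL. At equivalence only the conjugate base is present: [A⁻] = 0.0135/0.140 = 9.6429e-02 M. Kb = Kw/Ka = 6.13e-10; [OH⁻] = √(Kb × [A⁻]) = 7.6915e-06; pOH = 5.11; pH = 14 - pOH = 8.89.

V = 90.0 mL, pH = 8.89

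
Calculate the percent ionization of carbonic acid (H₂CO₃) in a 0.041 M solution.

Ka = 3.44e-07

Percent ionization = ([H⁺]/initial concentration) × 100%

Using Ka equilibrium: x² + Ka×x - Ka×C = 0. Solving: [H⁺] = 1.1859e-04. Percent = (1.1859e-04/0.041) × 100

Percent ionization = 0.289%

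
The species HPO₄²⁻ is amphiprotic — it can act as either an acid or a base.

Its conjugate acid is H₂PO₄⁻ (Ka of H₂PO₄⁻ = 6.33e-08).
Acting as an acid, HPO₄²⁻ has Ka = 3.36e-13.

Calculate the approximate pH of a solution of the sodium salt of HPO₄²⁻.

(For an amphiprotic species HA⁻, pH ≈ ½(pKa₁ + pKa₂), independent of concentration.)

pKa₁ = -log(6.33e-08) = 7.20; pKa₂ = -log(3.36e-13) = 12.47. For an amphiprotic species, pH ≈ ½(pKa₁ + pKa₂) = ½(7.20 + 12.47) = 9.84.

pH = 9.84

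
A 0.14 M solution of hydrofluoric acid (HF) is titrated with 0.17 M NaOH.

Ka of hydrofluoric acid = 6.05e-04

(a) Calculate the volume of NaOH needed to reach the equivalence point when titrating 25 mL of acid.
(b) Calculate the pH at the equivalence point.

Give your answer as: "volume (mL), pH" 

moles acid = 0.14 × 25/1000 = 0.0035 mol; V_base = moles/0.17 × 1000 = 20.6 mL. At equivalence only the conjugate base is present: [A⁻] = 0.0035/0.046 = 7.6774e-02 M. Kb = Kw/Ka = 1.65e-11; [OH⁻] = √(Kb × [A⁻]) = 1.1265e-06; pOH = 5.95; pH = 14 - pOH = 8.05.

V = 20.6 mL, pH = 8.05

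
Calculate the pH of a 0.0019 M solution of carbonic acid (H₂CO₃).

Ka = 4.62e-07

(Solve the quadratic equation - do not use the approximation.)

x² + Ka×x - Ka×C = 0. Using quadratic formula: [H⁺] = 2.9398e-05

pH = 4.53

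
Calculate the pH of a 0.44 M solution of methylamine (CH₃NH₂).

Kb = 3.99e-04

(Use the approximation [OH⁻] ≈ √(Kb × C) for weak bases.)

[OH⁻] = √(Kb × C) = √(3.99e-04 × 0.44) = 1.3250e-02. pOH = 1.88, pH = 14 - pOH

pH = 12.12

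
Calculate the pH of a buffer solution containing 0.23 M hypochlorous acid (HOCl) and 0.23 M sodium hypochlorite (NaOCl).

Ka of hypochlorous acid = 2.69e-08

pKa = -log(2.69e-08) = 7.57. pH = pKa + log([A⁻]/[HA]) = 7.57 + log(0.23/0.23)

pH = 7.57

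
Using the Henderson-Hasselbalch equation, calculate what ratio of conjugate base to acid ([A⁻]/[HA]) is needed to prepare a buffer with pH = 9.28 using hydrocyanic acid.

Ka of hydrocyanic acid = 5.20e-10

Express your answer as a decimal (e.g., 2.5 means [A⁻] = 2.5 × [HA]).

pKa = -log(5.20e-10) = 9.2840. pH = pKa + log([A⁻]/[HA]), so log([A⁻]/[HA]) = pH − pKa = 9.28 − 9.2840 = -0.0040. [A⁻]/[HA] = 10^(-0.0040) = 0.991

[A⁻]/[HA] = 0.991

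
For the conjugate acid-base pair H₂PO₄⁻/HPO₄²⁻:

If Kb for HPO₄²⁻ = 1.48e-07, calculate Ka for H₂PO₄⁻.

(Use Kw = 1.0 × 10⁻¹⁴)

For a conjugate pair Ka × Kb = Kw, so Ka = Kw/Kb = 1.0 × 10⁻¹⁴ / 1.48e-07 = 6.76e-08.

K_a = 6.76e-08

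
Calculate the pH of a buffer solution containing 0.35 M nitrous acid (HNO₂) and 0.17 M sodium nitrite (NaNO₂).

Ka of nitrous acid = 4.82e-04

pKa = -log(4.82e-04) = 3.32. pH = pKa + log([A⁻]/[HA]) = 3.32 + log(0.17/0.35)

pH = 3.00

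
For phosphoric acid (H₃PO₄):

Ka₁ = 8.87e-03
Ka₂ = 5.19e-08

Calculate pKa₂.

pKa₂ = -log(Ka₂) = -log(5.19e-08) = 7.28.

pK_{a2} = 7.28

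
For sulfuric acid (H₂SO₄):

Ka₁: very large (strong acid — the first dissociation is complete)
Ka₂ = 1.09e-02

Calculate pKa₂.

pKa₂ = -log(Ka₂) = -log(1.09e-02) = 1.96.

pK_{a2} = 1.96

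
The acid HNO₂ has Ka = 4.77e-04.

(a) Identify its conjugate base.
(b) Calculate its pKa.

(a) The conjugate base is formed by removing one H⁺ from HNO₂, giving NO₂⁻. (b) pKa = -log(Ka) = -log(4.77e-04) = 3.32.

Conjugate base: NO₂⁻; pK_a = 3.32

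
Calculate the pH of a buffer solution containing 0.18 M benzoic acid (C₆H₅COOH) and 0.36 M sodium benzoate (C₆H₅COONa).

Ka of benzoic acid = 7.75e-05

pKa = -log(7.75e-05) = 4.11. pH = pKa + log([A⁻]/[HA]) = 4.11 + log(0.36/0.18)

pH = 4.41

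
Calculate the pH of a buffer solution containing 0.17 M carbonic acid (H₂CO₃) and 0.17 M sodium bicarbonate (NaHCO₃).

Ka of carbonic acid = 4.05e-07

pKa = -log(4.05e-07) = 6.39. pH = pKa + log([A⁻]/[HA]) = 6.39 + log(0.17/0.17)

pH = 6.39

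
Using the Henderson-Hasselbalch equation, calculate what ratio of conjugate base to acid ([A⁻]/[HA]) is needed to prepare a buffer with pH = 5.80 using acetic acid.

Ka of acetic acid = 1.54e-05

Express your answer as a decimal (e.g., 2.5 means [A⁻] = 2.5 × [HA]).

pKa = -log(1.54e-05) = 4.8125. pH = pKa + log([A⁻]/[HA]), so log([A⁻]/[HA]) = pH − pKa = 5.80 − 4.8125 = 0.9875. [A⁻]/[HA] = 10^(0.9875) = 9.72

[A⁻]/[HA] = 9.72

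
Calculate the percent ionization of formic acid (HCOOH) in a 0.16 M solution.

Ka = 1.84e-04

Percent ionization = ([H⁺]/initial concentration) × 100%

Using Ka equilibrium: x² + Ka×x - Ka×C = 0. Solving: [H⁺] = 5.3346e-03. Percent = (5.3346e-03/0.16) × 100

Percent ionization = 3.33%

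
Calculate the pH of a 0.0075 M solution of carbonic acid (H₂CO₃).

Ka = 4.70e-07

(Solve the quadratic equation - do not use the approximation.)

x² + Ka×x - Ka×C = 0. Using quadratic formula: [H⁺] = 5.9137e-05

pH = 4.23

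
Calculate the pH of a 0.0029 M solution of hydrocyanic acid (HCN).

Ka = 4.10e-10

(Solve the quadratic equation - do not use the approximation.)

x² + Ka×x - Ka×C = 0. Using quadratic formula: [H⁺] = 1.0902e-06

pH = 5.96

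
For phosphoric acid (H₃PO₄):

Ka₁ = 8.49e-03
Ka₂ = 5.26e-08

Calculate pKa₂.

pKa₂ = -log(Ka₂) = -log(5.26e-08) = 7.28.

pK_{a2} = 7.28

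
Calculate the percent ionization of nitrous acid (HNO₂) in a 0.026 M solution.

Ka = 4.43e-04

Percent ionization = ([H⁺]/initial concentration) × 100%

Using Ka equilibrium: x² + Ka×x - Ka×C = 0. Solving: [H⁺] = 3.1795e-03. Percent = (3.1795e-03/0.026) × 100

Percent ionization = 12.2%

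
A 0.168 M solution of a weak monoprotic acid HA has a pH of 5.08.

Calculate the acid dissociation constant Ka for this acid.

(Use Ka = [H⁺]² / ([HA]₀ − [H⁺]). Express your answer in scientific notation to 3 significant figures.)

[H⁺] = 10^(−pH) = 10^(−5.08) = 8.318e-06 M. For HA ⇌ H⁺ + A⁻, Ka = [H⁺][A⁻]/[HA] = [H⁺]² / ([HA]₀ − [H⁺]) = (8.318e-06)² / (0.168 − 8.318e-06) = 4.12e-10.

K_a = 4.12e-10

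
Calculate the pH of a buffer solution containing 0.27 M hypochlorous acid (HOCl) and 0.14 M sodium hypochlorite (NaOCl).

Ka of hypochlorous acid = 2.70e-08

pKa = -log(2.70e-08) = 7.57. pH = pKa + log([A⁻]/[HA]) = 7.57 + log(0.14/0.27)

pH = 7.28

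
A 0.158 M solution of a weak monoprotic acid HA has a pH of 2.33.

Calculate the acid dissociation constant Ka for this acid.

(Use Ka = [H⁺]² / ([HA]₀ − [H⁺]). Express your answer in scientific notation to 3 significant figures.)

[H⁺] = 10^(−pH) = 10^(−2.33) = 4.677e-03 M. For HA ⇌ H⁺ + A⁻, Ka = [H⁺][A⁻]/[HA] = [H⁺]² / ([HA]₀ − [H⁺]) = (4.677e-03)² / (0.158 − 4.677e-03) = 1.43e-04.

K_a = 1.43e-04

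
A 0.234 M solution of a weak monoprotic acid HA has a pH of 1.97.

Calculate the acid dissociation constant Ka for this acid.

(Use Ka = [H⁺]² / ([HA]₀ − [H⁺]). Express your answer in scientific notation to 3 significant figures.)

[H⁺] = 10^(−pH) = 10^(−1.97) = 1.072e-02 M. For HA ⇌ H⁺ + A⁻, Ka = [H⁺][A⁻]/[HA] = [H⁺]² / ([HA]₀ − [H⁺]) = (1.072e-02)² / (0.234 − 1.072e-02) = 5.14e-04.

K_a = 5.14e-04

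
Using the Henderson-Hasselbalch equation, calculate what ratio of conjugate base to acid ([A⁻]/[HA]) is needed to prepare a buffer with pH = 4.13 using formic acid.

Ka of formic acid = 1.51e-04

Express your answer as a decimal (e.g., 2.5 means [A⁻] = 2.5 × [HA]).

pKa = -log(1.51e-04) = 3.8210. pH = pKa + log([A⁻]/[HA]), so log([A⁻]/[HA]) = pH − pKa = 4.13 − 3.8210 = 0.3090. [A⁻]/[HA] = 10^(0.3090) = 2.04

[A⁻]/[HA] = 2.04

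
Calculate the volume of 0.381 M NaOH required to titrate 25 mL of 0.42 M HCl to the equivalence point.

At equivalence: moles acid = moles base. moles HCl = 0.42 × 25/1000 = 0.0105 mol. V_base = moles / 0.381 × 1000 = 27.6 mL.

V_{base} = 27.6 mL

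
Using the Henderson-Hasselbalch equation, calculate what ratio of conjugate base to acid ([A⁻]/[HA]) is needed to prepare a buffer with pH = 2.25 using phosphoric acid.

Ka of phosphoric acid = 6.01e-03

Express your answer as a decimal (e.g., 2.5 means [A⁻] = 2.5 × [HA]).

pKa = -log(6.01e-03) = 2.2211. pH = pKa + log([A⁻]/[HA]), so log([A⁻]/[HA]) = pH − pKa = 2.25 − 2.2211 = 0.0289. [A⁻]/[HA] = 10^(0.0289) = 1.07

[A⁻]/[HA] = 1.07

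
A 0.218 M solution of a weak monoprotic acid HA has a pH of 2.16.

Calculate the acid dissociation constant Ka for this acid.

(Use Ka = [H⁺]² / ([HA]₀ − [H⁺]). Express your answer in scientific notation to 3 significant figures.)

[H⁺] = 10^(−pH) = 10^(−2.16) = 6.918e-03 M. For HA ⇌ H⁺ + A⁻, Ka = [H⁺][A⁻]/[HA] = [H⁺]² / ([HA]₀ − [H⁺]) = (6.918e-03)² / (0.218 − 6.918e-03) = 2.27e-04.

K_a = 2.27e-04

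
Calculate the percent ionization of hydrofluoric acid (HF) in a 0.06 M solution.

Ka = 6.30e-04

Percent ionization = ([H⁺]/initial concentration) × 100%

Using Ka equilibrium: x² + Ka×x - Ka×C = 0. Solving: [H⁺] = 5.8412e-03. Percent = (5.8412e-03/0.06) × 100

Percent ionization = 9.74%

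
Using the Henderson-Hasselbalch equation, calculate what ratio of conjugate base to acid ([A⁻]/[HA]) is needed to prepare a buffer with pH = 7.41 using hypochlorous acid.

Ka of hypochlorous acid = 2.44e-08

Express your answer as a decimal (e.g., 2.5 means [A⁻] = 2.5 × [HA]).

pKa = -log(2.44e-08) = 7.6126. pH = pKa + log([A⁻]/[HA]), so log([A⁻]/[HA]) = pH − pKa = 7.41 − 7.6126 = -0.2026. [A⁻]/[HA] = 10^(-0.2026) = 0.627

[A⁻]/[HA] = 0.627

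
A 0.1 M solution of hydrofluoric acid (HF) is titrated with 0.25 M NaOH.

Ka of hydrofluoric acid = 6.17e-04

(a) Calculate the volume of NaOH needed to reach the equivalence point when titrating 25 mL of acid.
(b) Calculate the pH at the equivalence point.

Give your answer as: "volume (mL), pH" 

moles acid = 0.1 × 25/1000 = 0.0025 mol; V_base = moles/0.25 × 1000 = 10.0 mL. At equivalence only the conjugate base is present: [A⁻] = 0.0025/0.035 = 7.1429e-02 M. Kb = Kw/Ka = 1.62e-11; [OH⁻] = √(Kb × [A⁻]) = 1.0760e-06; pOH = 5.97; pH = 14 - pOH = 8.03.

V = 10.0 mL, pH = 8.03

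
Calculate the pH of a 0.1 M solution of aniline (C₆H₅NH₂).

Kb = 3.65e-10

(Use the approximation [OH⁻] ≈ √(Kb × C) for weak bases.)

[OH⁻] = √(Kb × C) = √(3.65e-10 × 0.1) = 6.0415e-06. pOH = 5.22, pH = 14 - pOH

pH = 8.78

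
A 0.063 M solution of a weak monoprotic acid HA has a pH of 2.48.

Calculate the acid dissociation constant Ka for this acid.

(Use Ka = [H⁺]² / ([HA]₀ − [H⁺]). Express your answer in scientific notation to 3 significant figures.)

[H⁺] = 10^(−pH) = 10^(−2.48) = 3.311e-03 M. For HA ⇌ H⁺ + A⁻, Ka = [H⁺][A⁻]/[HA] = [H⁺]² / ([HA]₀ − [H⁺]) = (3.311e-03)² / (0.063 − 3.311e-03) = 1.84e-04.

K_a = 1.84e-04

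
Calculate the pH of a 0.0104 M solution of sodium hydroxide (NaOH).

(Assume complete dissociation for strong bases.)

[OH⁻] = 0.0104 M for strong base. pOH = -log[OH⁻] = 1.98, pH = 14 - pOH

pH = 12.02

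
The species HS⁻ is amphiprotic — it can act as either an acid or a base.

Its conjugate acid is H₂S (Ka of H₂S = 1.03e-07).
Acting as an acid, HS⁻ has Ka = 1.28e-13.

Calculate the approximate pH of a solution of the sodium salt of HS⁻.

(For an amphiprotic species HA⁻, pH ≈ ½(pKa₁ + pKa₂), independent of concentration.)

pKa₁ = -log(1.03e-07) = 6.99; pKa₂ = -log(1.28e-13) = 12.89. For an amphiprotic species, pH ≈ ½(pKa₁ + pKa₂) = ½(6.99 + 12.89) = 9.94.

pH = 9.94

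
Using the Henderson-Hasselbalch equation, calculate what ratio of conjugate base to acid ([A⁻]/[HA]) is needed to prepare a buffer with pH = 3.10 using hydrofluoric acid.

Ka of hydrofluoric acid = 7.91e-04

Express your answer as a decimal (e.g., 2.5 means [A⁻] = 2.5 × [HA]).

pKa = -log(7.91e-04) = 3.1018. pH = pKa + log([A⁻]/[HA]), so log([A⁻]/[HA]) = pH − pKa = 3.10 − 3.1018 = -0.0018. [A⁻]/[HA] = 10^(-0.0018) = 0.996

[A⁻]/[HA] = 0.996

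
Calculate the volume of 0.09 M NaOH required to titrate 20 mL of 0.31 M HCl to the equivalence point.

At equivalence: moles acid = moles base. moles HCl = 0.31 × 20/1000 = 0.0062 mol. V_base = moles / 0.09 × 1000 = 68.9 mL.

V_{base} = 68.9 mL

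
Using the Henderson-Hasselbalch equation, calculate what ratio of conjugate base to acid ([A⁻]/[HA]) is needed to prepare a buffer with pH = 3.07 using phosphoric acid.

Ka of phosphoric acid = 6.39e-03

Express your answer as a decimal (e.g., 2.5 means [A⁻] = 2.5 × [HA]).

pKa = -log(6.39e-03) = 2.1945. pH = pKa + log([A⁻]/[HA]), so log([A⁻]/[HA]) = pH − pKa = 3.07 − 2.1945 = 0.8755. [A⁻]/[HA] = 10^(0.8755) = 7.51

[A⁻]/[HA] = 7.51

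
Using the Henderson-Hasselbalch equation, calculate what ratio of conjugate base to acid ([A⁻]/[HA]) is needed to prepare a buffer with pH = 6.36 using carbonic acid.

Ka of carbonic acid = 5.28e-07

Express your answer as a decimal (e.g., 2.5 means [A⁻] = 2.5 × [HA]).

pKa = -log(5.28e-07) = 6.2774. pH = pKa + log([A⁻]/[HA]), so log([A⁻]/[HA]) = pH − pKa = 6.36 − 6.2774 = 0.0826. [A⁻]/[HA] = 10^(0.0826) = 1.21

[A⁻]/[HA] = 1.21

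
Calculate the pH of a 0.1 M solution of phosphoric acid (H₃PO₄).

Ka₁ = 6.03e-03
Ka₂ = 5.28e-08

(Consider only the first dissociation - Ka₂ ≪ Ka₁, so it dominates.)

First dissociation dominates. From Ka₁ = [H⁺][HA⁻]/[H₂A], x² + Ka₁·x − Ka₁·C = 0 with C = 0.1 M and Ka₁ = 6.03e-03. Solving: [H⁺] = (−Ka₁ + √(Ka₁² + 4·Ka₁·C)) / 2 = 2.1725e-02 M. pH = -log(2.1725e-02) = 1.66.

pH = 1.66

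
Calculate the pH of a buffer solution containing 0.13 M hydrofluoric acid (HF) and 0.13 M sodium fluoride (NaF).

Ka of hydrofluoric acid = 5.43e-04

pKa = -log(5.43e-04) = 3.27. pH = pKa + log([A⁻]/[HA]) = 3.27 + log(0.13/0.13)

pH = 3.27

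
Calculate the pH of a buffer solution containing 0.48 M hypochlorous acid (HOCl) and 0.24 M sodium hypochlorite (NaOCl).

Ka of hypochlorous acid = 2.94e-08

pKa = -log(2.94e-08) = 7.53. pH = pKa + log([A⁻]/[HA]) = 7.53 + log(0.24/0.48)

pH = 7.23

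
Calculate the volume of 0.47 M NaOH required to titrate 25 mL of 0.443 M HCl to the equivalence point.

At equivalence: moles acid = moles base. moles HCl = 0.443 × 25/1000 = 0.01107 mol. V_base = moles / 0.47 × 1000 = 23.6 mL.

V_{base} = 23.6 mL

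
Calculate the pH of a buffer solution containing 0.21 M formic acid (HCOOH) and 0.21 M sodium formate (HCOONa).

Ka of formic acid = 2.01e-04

pKa = -log(2.01e-04) = 3.70. pH = pKa + log([A⁻]/[HA]) = 3.70 + log(0.21/0.21)

pH = 3.70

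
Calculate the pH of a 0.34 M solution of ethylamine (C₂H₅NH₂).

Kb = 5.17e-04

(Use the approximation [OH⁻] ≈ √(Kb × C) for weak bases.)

[OH⁻] = √(Kb × C) = √(5.17e-04 × 0.34) = 1.3258e-02. pOH = 1.88, pH = 14 - pOH

pH = 12.12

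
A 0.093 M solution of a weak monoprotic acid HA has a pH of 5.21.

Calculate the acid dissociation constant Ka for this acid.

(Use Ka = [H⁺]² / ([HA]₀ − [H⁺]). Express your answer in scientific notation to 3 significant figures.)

[H⁺] = 10^(−pH) = 10^(−5.21) = 6.166e-06 M. For HA ⇌ H⁺ + A⁻, Ka = [H⁺][A⁻]/[HA] = [H⁺]² / ([HA]₀ − [H⁺]) = (6.166e-06)² / (0.093 − 6.166e-06) = 4.09e-10.

K_a = 4.09e-10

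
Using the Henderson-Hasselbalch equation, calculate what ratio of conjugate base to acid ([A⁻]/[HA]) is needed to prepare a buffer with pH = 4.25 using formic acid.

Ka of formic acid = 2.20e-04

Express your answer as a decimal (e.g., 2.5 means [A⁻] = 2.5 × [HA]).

pKa = -log(2.20e-04) = 3.6576. pH = pKa + log([A⁻]/[HA]), so log([A⁻]/[HA]) = pH − pKa = 4.25 − 3.6576 = 0.5924. [A⁻]/[HA] = 10^(0.5924) = 3.91

[A⁻]/[HA] = 3.91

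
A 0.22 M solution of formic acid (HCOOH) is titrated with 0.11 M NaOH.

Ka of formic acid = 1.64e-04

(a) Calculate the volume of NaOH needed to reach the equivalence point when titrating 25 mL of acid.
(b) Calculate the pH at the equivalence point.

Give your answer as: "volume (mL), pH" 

moles acid = 0.22 × 25/1000 = 0.0055 mol; V_base = moles/0.11 × 1000 = 50.0 mL. At equivalence only the conjugate base is present: [A⁻] = 0.0055/0.075 = 7.3333e-02 M. Kb = Kw/Ka = 6.10e-11; [OH⁻] = √(Kb × [A⁻]) = 2.1146e-06; pOH = 5.67; pH = 14 - pOH = 8.33.

V = 50.0 mL, pH = 8.33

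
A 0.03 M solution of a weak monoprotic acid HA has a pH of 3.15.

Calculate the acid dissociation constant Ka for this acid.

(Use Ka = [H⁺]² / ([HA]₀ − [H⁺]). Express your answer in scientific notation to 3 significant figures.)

[H⁺] = 10^(−pH) = 10^(−3.15) = 7.079e-04 M. For HA ⇌ H⁺ + A⁻, Ka = [H⁺][A⁻]/[HA] = [H⁺]² / ([HA]₀ − [H⁺]) = (7.079e-04)² / (0.03 − 7.079e-04) = 1.71e-05.

K_a = 1.71e-05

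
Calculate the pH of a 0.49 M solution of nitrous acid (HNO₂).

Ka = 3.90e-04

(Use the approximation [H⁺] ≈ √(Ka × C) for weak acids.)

[H⁺] = √(Ka × C) = √(3.90e-04 × 0.49) = 1.3824e-02. pH = -log(1.3824e-02)

pH = 1.86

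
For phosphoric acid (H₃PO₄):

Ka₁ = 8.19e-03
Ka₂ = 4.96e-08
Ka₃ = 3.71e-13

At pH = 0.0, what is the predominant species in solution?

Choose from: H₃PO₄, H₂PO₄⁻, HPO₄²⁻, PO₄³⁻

pKa₁ = 2.09, pKa₂ = 7.30, pKa₃ = 12.43. For a polyprotic acid the predominant species crosses at each pKa: below pKa_n the protonated form dominates, above it the deprotonated form does. At pH = 0.0, the predominant species is H₃PO₄.

H₃PO₄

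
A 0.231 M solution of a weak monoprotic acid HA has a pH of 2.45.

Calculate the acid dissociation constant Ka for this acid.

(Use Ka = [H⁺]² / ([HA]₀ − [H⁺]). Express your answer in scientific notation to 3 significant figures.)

[H⁺] = 10^(−pH) = 10^(−2.45) = 3.548e-03 M. For HA ⇌ H⁺ + A⁻, Ka = [H⁺][A⁻]/[HA] = [H⁺]² / ([HA]₀ − [H⁺]) = (3.548e-03)² / (0.231 − 3.548e-03) = 5.53e-05.

K_a = 5.53e-05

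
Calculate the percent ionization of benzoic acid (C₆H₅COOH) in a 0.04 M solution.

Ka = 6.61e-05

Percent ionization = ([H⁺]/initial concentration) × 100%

Using Ka equilibrium: x² + Ka×x - Ka×C = 0. Solving: [H⁺] = 1.5933e-03. Percent = (1.5933e-03/0.04) × 100

Percent ionization = 3.98%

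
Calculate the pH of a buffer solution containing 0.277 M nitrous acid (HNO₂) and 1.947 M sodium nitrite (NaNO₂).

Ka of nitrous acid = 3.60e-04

pKa = -log(3.60e-04) = 3.44. pH = pKa + log([A⁻]/[HA]) = 3.44 + log(1.947/0.277)

pH = 4.29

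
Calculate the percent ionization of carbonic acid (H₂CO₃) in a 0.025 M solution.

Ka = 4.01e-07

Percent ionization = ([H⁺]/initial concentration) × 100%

Using Ka equilibrium: x² + Ka×x - Ka×C = 0. Solving: [H⁺] = 9.9925e-05. Percent = (9.9925e-05/0.025) × 100

Percent ionization = 0.4%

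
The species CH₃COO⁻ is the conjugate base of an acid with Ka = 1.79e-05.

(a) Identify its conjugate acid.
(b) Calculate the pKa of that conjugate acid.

(a) The conjugate acid is formed by adding one H⁺ to CH₃COO⁻, giving CH₃COOH. (b) pKa = -log(Ka) = -log(1.79e-05) = 4.75.

Conjugate acid: CH₃COOH; pK_a = 4.75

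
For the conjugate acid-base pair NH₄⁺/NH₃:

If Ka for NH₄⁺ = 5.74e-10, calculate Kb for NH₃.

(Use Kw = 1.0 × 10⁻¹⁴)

For a conjugate pair Ka × Kb = Kw, so Kb = Kw/Ka = 1.0 × 10⁻¹⁴ / 5.74e-10 = 1.74e-05.

K_b = 1.74e-05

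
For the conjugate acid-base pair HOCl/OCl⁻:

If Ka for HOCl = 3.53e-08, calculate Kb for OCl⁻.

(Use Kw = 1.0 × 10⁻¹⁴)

For a conjugate pair Ka × Kb = Kw, so Kb = Kw/Ka = 1.0 × 10⁻¹⁴ / 3.53e-08 = 2.83e-07.

K_b = 2.83e-07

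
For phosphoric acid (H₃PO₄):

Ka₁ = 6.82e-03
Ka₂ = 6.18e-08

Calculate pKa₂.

pKa₂ = -log(Ka₂) = -log(6.18e-08) = 7.21.

pK_{a2} = 7.21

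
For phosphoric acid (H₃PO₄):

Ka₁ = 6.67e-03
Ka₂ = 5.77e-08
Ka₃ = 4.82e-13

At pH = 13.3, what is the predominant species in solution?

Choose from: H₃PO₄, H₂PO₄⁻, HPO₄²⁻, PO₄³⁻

pKa₁ = 2.18, pKa₂ = 7.24, pKa₃ = 12.32. For a polyprotic acid the predominant species crosses at each pKa: below pKa_n the protonated form dominates, above it the deprotonated form does. At pH = 13.3, the predominant species is PO₄³⁻.

PO₄³⁻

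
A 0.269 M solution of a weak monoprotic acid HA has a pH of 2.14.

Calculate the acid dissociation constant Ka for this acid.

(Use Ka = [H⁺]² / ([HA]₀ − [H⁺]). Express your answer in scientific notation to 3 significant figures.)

[H⁺] = 10^(−pH) = 10^(−2.14) = 7.244e-03 M. For HA ⇌ H⁺ + A⁻, Ka = [H⁺][A⁻]/[HA] = [H⁺]² / ([HA]₀ − [H⁺]) = (7.244e-03)² / (0.269 − 7.244e-03) = 2.00e-04.

K_a = 2.00e-04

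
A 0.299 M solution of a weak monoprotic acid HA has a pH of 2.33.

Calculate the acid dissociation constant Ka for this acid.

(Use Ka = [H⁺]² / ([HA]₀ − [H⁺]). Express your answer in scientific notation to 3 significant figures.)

[H⁺] = 10^(−pH) = 10^(−2.33) = 4.677e-03 M. For HA ⇌ H⁺ + A⁻, Ka = [H⁺][A⁻]/[HA] = [H⁺]² / ([HA]₀ − [H⁺]) = (4.677e-03)² / (0.299 − 4.677e-03) = 7.43e-05.

K_a = 7.43e-05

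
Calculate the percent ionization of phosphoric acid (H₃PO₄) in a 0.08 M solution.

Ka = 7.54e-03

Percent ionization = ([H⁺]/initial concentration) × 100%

Using Ka equilibrium: x² + Ka×x - Ka×C = 0. Solving: [H⁺] = 2.1078e-02. Percent = (2.1078e-02/0.08) × 100

Percent ionization = 26.3%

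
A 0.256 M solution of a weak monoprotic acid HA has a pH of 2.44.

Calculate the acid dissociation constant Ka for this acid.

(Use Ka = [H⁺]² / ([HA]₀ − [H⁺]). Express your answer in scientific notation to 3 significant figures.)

[H⁺] = 10^(−pH) = 10^(−2.44) = 3.631e-03 M. For HA ⇌ H⁺ + A⁻, Ka = [H⁺][A⁻]/[HA] = [H⁺]² / ([HA]₀ − [H⁺]) = (3.631e-03)² / (0.256 − 3.631e-03) = 5.22e-05.

K_a = 5.22e-05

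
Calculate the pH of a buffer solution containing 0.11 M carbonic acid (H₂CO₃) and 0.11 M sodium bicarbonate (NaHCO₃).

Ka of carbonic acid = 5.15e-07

pKa = -log(5.15e-07) = 6.29. pH = pKa + log([A⁻]/[HA]) = 6.29 + log(0.11/0.11)

pH = 6.29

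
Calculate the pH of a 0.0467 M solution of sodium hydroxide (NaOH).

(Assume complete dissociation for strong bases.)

[OH⁻] = 0.0467 M for strong base. pOH = -log[OH⁻] = 1.33, pH = 14 - pOH

pH = 12.67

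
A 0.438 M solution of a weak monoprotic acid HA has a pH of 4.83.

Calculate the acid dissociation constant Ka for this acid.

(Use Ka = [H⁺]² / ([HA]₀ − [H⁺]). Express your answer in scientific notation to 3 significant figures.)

[H⁺] = 10^(−pH) = 10^(−4.83) = 1.479e-05 M. For HA ⇌ H⁺ + A⁻, Ka = [H⁺][A⁻]/[HA] = [H⁺]² / ([HA]₀ − [H⁺]) = (1.479e-05)² / (0.438 − 1.479e-05) = 5.00e-10.

K_a = 5.00e-10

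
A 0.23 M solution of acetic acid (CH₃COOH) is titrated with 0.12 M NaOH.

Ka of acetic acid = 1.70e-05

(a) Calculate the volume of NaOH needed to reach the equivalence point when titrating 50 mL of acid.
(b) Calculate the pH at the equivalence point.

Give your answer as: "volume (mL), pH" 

moles acid = 0.23 × 50/1000 = 0.0115 mol; V_base = moles/0.12 × 1000 = 95.8 mL. At equivalence only the conjugate base is present: [A⁻] = 0.0115/0.146 = 7.8857e-02 M. Kb = Kw/Ka = 5.88e-10; [OH⁻] = √(Kb × [A⁻]) = 6.8108e-06; pOH = 5.17; pH = 14 - pOH = 8.83.

V = 95.8 mL, pH = 8.83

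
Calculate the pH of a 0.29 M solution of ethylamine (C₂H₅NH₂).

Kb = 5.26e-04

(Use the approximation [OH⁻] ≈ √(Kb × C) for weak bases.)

[OH⁻] = √(Kb × C) = √(5.26e-04 × 0.29) = 1.2351e-02. pOH = 1.91, pH = 14 - pOH

pH = 12.09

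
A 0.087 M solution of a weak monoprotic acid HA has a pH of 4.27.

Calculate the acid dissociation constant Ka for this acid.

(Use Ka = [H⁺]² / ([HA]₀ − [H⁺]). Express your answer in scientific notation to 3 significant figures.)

[H⁺] = 10^(−pH) = 10^(−4.27) = 5.370e-05 M. For HA ⇌ H⁺ + A⁻, Ka = [H⁺][A⁻]/[HA] = [H⁺]² / ([HA]₀ − [H⁺]) = (5.370e-05)² / (0.087 − 5.370e-05) = 3.32e-08.

K_a = 3.32e-08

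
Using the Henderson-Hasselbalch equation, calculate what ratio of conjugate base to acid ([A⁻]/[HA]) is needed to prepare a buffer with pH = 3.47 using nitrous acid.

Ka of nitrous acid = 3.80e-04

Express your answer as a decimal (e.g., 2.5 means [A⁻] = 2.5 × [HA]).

pKa = -log(3.80e-04) = 3.4202. pH = pKa + log([A⁻]/[HA]), so log([A⁻]/[HA]) = pH − pKa = 3.47 − 3.4202 = 0.0498. [A⁻]/[HA] = 10^(0.0498) = 1.12

[A⁻]/[HA] = 1.12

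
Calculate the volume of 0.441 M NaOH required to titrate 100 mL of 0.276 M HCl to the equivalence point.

At equivalence: moles acid = moles base. moles HCl = 0.276 × 100/1000 = 0.0276 mol. V_base = moles / 0.441 × 1000 = 62.6 mL.

V_{base} = 62.6 mL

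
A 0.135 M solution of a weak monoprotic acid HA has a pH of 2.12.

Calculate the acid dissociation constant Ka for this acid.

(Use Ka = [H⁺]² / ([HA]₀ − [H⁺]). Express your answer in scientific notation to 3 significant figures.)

[H⁺] = 10^(−pH) = 10^(−2.12) = 7.586e-03 M. For HA ⇌ H⁺ + A⁻, Ka = [H⁺][A⁻]/[HA] = [H⁺]² / ([HA]₀ − [H⁺]) = (7.586e-03)² / (0.135 − 7.586e-03) = 4.52e-04.

K_a = 4.52e-04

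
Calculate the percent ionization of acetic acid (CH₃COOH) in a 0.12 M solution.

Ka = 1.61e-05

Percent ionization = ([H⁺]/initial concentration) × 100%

Using Ka equilibrium: x² + Ka×x - Ka×C = 0. Solving: [H⁺] = 1.3819e-03. Percent = (1.3819e-03/0.12) × 100

Percent ionization = 1.15%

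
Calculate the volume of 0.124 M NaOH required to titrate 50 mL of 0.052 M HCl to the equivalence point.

At equivalence: moles acid = moles base. moles HCl = 0.052 × 50/1000 = 0.0026 mol. V_base = moles / 0.124 × 1000 = 21.0 mL.

V_{base} = 21.0 mL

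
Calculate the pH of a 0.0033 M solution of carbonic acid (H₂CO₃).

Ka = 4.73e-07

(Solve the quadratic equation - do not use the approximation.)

x² + Ka×x - Ka×C = 0. Using quadratic formula: [H⁺] = 3.9272e-05

pH = 4.41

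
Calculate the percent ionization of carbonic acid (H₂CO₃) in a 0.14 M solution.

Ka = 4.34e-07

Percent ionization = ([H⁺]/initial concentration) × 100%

Using Ka equilibrium: x² + Ka×x - Ka×C = 0. Solving: [H⁺] = 2.4628e-04. Percent = (2.4628e-04/0.14) × 100

Percent ionization = 0.176%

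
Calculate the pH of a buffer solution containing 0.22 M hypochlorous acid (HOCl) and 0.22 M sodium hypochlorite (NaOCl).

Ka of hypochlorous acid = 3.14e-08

pKa = -log(3.14e-08) = 7.50. pH = pKa + log([A⁻]/[HA]) = 7.50 + log(0.22/0.22)

pH = 7.50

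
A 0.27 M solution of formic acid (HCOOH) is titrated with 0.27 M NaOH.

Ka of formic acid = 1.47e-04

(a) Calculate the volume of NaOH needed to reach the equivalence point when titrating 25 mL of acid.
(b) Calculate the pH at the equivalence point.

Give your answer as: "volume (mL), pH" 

moles acid = 0.27 × 25/1000 = 0.00675 mol; V_base = moles/0.27 × 1000 = 25.0 mL. At equivalence only the conjugate base is present: [A⁻] = 0.00675/0.050 = 1.3500e-01 M. Kb = Kw/Ka = 6.80e-11; [OH⁻] = √(Kb × [A⁻]) = 3.0305e-06; pOH = 5.52; pH = 14 - pOH = 8.48.

V = 25.0 mL, pH = 8.48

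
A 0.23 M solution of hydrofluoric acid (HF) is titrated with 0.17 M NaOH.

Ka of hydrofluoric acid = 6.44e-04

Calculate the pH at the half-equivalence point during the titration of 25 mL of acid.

At half-equivalence [HA] = [A⁻], so Henderson-Hasselbalch gives pH = pKa = -log(6.44e-04) = 3.19.

pH = pKa = 3.19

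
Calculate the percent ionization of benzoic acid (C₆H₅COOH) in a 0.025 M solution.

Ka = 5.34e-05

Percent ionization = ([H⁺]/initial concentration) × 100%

Using Ka equilibrium: x² + Ka×x - Ka×C = 0. Solving: [H⁺] = 1.1290e-03. Percent = (1.1290e-03/0.025) × 100

Percent ionization = 4.52%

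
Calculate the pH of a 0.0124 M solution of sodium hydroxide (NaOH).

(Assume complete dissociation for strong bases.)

[OH⁻] = 0.0124 M for strong base. pOH = -log[OH⁻] = 1.91, pH = 14 - pOH

pH = 12.09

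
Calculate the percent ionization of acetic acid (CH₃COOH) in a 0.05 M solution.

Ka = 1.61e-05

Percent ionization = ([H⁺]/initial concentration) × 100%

Using Ka equilibrium: x² + Ka×x - Ka×C = 0. Solving: [H⁺] = 8.8920e-04. Percent = (8.8920e-04/0.05) × 100

Percent ionization = 1.78%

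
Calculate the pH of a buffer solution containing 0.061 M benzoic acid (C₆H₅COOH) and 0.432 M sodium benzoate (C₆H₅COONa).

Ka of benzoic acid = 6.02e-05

pKa = -log(6.02e-05) = 4.22. pH = pKa + log([A⁻]/[HA]) = 4.22 + log(0.432/0.061)

pH = 5.07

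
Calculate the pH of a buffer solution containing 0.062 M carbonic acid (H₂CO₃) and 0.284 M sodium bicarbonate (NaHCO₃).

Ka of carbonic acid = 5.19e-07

pKa = -log(5.19e-07) = 6.28. pH = pKa + log([A⁻]/[HA]) = 6.28 + log(0.284/0.062)

pH = 6.95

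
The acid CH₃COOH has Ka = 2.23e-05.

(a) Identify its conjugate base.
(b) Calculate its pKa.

(a) The conjugate base is formed by removing one H⁺ from CH₃COOH, giving CH₃COO⁻. (b) pKa = -log(Ka) = -log(2.23e-05) = 4.65.

Conjugate base: CH₃COO⁻; pK_a = 4.65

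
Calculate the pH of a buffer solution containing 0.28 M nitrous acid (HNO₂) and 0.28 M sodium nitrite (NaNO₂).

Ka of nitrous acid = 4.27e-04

pKa = -log(4.27e-04) = 3.37. pH = pKa + log([A⁻]/[HA]) = 3.37 + log(0.28/0.28)

pH = 3.37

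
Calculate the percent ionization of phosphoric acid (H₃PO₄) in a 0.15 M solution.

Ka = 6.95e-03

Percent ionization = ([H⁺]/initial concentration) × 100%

Using Ka equilibrium: x² + Ka×x - Ka×C = 0. Solving: [H⁺] = 2.8999e-02. Percent = (2.8999e-02/0.15) × 100

Percent ionization = 19.3%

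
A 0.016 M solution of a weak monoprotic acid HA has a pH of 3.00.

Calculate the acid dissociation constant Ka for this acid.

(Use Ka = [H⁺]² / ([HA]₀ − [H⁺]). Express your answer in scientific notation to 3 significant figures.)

[H⁺] = 10^(−pH) = 10^(−3.00) = 1.000e-03 M. For HA ⇌ H⁺ + A⁻, Ka = [H⁺][A⁻]/[HA] = [H⁺]² / ([HA]₀ − [H⁺]) = (1.000e-03)² / (0.016 − 1.000e-03) = 6.67e-05.

K_a = 6.67e-05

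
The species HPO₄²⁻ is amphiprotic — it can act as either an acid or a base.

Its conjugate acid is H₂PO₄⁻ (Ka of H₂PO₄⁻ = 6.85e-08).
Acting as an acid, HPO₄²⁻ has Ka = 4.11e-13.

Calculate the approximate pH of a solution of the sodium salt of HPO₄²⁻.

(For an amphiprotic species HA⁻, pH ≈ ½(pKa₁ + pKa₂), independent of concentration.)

pKa₁ = -log(6.85e-08) = 7.16; pKa₂ = -log(4.11e-13) = 12.39. For an amphiprotic species, pH ≈ ½(pKa₁ + pKa₂) = ½(7.16 + 12.39) = 9.78.

pH = 9.78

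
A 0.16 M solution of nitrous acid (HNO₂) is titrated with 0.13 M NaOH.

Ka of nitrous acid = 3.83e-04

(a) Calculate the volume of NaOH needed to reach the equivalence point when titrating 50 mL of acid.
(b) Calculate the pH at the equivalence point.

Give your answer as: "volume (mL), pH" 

moles acid = 0.16 × 50/1000 = 0.008 mol; V_base = moles/0.13 × 1000 = 61.5 mL. At equivalence only the conjugate base is present: [A⁻] = 0.008/0.112 = 7.1724e-02 M. Kb = Kw/Ka = 2.61e-11; [OH⁻] = √(Kb × [A⁻]) = 1.3685e-06; pOH = 5.86; pH = 14 - pOH = 8.14.

V = 61.5 mL, pH = 8.14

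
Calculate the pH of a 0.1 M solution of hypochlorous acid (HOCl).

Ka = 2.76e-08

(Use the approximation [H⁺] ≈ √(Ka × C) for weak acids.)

[H⁺] = √(Ka × C) = √(2.76e-08 × 0.1) = 5.2536e-05. pH = -log(5.2536e-05)

pH = 4.28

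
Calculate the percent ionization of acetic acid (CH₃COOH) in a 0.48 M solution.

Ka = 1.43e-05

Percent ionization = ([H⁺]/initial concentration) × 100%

Using Ka equilibrium: x² + Ka×x - Ka×C = 0. Solving: [H⁺] = 2.6128e-03. Percent = (2.6128e-03/0.48) × 100

Percent ionization = 0.544%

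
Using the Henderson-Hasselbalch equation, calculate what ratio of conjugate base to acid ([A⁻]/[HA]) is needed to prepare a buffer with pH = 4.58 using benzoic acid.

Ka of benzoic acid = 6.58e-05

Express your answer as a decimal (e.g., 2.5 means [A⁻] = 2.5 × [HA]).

pKa = -log(6.58e-05) = 4.1818. pH = pKa + log([A⁻]/[HA]), so log([A⁻]/[HA]) = pH − pKa = 4.58 − 4.1818 = 0.3982. [A⁻]/[HA] = 10^(0.3982) = 2.50

[A⁻]/[HA] = 2.50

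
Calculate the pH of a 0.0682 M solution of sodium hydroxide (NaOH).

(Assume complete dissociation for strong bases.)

[OH⁻] = 0.0682 M for strong base. pOH = -log[OH⁻] = 1.17, pH = 14 - pOH

pH = 12.83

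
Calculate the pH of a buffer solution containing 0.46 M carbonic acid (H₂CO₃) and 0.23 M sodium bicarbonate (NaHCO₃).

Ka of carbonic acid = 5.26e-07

pKa = -log(5.26e-07) = 6.28. pH = pKa + log([A⁻]/[HA]) = 6.28 + log(0.23/0.46)

pH = 5.98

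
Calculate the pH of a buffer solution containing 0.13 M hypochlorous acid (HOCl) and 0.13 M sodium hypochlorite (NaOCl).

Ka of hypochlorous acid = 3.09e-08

pKa = -log(3.09e-08) = 7.51. pH = pKa + log([A⁻]/[HA]) = 7.51 + log(0.13/0.13)

pH = 7.51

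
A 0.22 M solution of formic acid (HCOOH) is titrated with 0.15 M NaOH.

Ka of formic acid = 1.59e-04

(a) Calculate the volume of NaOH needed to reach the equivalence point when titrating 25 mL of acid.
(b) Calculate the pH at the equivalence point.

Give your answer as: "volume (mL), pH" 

moles acid = 0.22 × 25/1000 = 0.0055 mol; V_base = moles/0.15 × 1000 = 36.7 mL. At equivalence only the conjugate base is present: [A⁻] = 0.0055/0.062 = 8.9189e-02 M. Kb = Kw/Ka = 6.29e-11; [OH⁻] = √(Kb × [A⁻]) = 2.3684e-06; pOH = 5.63; pH = 14 - pOH = 8.37.

V = 36.7 mL, pH = 8.37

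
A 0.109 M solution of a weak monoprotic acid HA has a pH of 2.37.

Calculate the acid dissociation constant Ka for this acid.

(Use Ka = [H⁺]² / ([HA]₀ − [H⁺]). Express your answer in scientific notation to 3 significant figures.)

[H⁺] = 10^(−pH) = 10^(−2.37) = 4.266e-03 M. For HA ⇌ H⁺ + A⁻, Ka = [H⁺][A⁻]/[HA] = [H⁺]² / ([HA]₀ − [H⁺]) = (4.266e-03)² / (0.109 − 4.266e-03) = 1.74e-04.

K_a = 1.74e-04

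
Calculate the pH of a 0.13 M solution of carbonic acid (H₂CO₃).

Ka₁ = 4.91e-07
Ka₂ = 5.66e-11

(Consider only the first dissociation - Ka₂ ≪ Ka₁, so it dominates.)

First dissociation dominates. From Ka₁ = [H⁺][HA⁻]/[H₂A], x² + Ka₁·x − Ka₁·C = 0 with C = 0.13 M and Ka₁ = 4.91e-07. Solving: [H⁺] = (−Ka₁ + √(Ka₁² + 4·Ka₁·C)) / 2 = 2.5240e-04 M. pH = -log(2.5240e-04) = 3.60.

pH = 3.60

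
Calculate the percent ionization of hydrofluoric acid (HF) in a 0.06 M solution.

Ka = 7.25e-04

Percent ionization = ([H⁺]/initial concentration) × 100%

Using Ka equilibrium: x² + Ka×x - Ka×C = 0. Solving: [H⁺] = 6.2429e-03. Percent = (6.2429e-03/0.06) × 100

Percent ionization = 10.4%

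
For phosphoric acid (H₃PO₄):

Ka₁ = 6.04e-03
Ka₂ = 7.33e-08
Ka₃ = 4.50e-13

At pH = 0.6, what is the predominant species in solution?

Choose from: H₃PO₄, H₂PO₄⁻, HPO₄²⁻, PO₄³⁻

pKa₁ = 2.22, pKa₂ = 7.13, pKa₃ = 12.35. For a polyprotic acid the predominant species crosses at each pKa: below pKa_n the protonated form dominates, above it the deprotonated form does. At pH = 0.6, the predominant species is H₃PO₄.

H₃PO₄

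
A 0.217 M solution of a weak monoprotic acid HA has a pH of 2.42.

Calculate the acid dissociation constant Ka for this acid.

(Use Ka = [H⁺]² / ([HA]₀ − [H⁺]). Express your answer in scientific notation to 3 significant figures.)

[H⁺] = 10^(−pH) = 10^(−2.42) = 3.802e-03 M. For HA ⇌ H⁺ + A⁻, Ka = [H⁺][A⁻]/[HA] = [H⁺]² / ([HA]₀ − [H⁺]) = (3.802e-03)² / (0.217 − 3.802e-03) = 6.78e-05.

K_a = 6.78e-05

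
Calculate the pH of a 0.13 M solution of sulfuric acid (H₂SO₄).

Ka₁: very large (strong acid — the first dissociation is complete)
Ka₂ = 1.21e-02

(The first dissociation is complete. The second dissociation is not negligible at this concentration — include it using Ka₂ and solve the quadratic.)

First dissociation is complete: [H⁺]₀ = [HSO₄⁻]₀ = C = 0.13 M. Second dissociation HSO₄⁻ ⇌ H⁺ + SO₄²⁻: let x = [SO₄²⁻]. Ka₂ = (C + x)·x / (C − x) = 1.21e-02 → x² + (C + Ka₂)·x − Ka₂·C = 0 → x² + 0.14210·x − 1.573e-03 = 0. x = (−0.14210 + √(0.14210² + 4 × 1.573e-03)) / 2 = 1.0320e-02 M. [H⁺] = C + x = 0.13 + 1.0320e-02 = 1.4032e-01 M. pH = -log(1.4032e-01) = 0.85.

pH = 0.85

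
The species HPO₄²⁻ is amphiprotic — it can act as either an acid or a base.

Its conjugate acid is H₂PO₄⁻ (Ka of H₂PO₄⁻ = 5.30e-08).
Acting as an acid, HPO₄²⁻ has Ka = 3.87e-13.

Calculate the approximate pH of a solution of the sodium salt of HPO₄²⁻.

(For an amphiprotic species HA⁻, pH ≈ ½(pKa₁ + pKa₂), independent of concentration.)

pKa₁ = -log(5.30e-08) = 7.28; pKa₂ = -log(3.87e-13) = 12.41. For an amphiprotic species, pH ≈ ½(pKa₁ + pKa₂) = ½(7.28 + 12.41) = 9.84.

pH = 9.84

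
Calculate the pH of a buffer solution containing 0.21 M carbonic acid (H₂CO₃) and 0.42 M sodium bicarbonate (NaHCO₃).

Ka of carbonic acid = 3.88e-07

pKa = -log(3.88e-07) = 6.41. pH = pKa + log([A⁻]/[HA]) = 6.41 + log(0.42/0.21)

pH = 6.71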